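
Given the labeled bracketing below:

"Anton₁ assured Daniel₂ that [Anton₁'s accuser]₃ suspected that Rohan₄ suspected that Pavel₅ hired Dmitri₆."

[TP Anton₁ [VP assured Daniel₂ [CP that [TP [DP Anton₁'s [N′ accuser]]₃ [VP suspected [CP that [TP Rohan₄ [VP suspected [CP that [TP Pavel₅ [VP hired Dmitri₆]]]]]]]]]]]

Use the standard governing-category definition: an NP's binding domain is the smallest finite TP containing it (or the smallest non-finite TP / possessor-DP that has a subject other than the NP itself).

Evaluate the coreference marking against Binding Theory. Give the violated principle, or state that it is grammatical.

Principle C

The two coindexed NPs are *Anton₁* (the higher occurrence) and *Anton₁* (the lower occurrence).
*Anton₁* (the lower occurrence) is an R-expression. Principle C requires it to be free everywhere.
*Anton₁* (the higher occurrence) c-commands it and carries the same index.
The R-expression is bound → Principle C violation.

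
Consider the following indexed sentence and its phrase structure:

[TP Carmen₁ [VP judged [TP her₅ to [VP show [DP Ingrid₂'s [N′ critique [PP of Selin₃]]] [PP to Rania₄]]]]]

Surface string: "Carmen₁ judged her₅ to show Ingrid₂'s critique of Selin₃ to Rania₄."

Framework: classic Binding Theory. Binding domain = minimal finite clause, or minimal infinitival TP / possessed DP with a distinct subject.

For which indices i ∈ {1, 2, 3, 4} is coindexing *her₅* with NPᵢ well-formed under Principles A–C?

none

*her* is a pronoun, so Principle B applies: it must be free in its binding domain.
Binding domain of *her₅*: the matrix TP, whose subject is Carmen₁.
*Carmen₁* c-commands the pronoun within its binding domain → coindexation would violate Principle B.
*Ingrid₂*: the pronoun c-commands this R-expression → coindexation would violate Principle C on *Ingrid₂*.
*Selin₃*: the pronoun c-commands this R-expression → coindexation would violate Principle C on *Selin₃*.
*Rania₄*: the pronoun c-commands this R-expression → coindexation would violate Principle C on *Rania₄*.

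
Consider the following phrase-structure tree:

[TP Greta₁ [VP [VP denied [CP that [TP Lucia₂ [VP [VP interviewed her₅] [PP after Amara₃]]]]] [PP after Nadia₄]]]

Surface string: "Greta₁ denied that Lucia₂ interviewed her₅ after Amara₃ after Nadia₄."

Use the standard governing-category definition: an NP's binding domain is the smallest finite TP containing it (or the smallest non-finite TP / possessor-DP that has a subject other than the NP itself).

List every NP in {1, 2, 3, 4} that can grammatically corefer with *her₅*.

{1, 3, 4}

*her* is a pronoun, so Principle B applies: it must be free in its binding domain.
Binding domain of *her₅*: the embedded TP, whose subject is Lucia₂.
*Greta₁* c-commands the pronoun but from outside its binding domain, and is not c-commanded by it → coindexation permitted.
*Lucia₂* c-commands the pronoun within its binding domain → coindexation would violate Principle B.
*Amara₃* and the pronoun do not c-command one another → neither Principle B nor Principle C is at stake; coindexation permitted.
*Nadia₄* and the pronoun do not c-command one another → neither Principle B nor Principle C is at stake; coindexation permitted.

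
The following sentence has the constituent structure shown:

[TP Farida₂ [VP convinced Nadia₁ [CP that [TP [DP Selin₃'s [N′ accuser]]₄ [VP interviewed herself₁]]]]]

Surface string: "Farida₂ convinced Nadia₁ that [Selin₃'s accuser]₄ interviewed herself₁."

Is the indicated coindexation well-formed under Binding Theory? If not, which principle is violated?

The two coindexed NPs are *Nadia₁* and *herself₁*.
*herself₁* is an anaphor. Principle A requires it to be bound within its binding domain — the embedded TP, whose subject is [Selin₃'s accuser]₄.
Within that domain it is c-commanded by *[Selin₃'s accuser]₄*, which does not share its index.
*Nadia₁* does c-command the anaphor, but from outside its binding domain.
The anaphor is unbound in its domain → Principle A violation.

Principle A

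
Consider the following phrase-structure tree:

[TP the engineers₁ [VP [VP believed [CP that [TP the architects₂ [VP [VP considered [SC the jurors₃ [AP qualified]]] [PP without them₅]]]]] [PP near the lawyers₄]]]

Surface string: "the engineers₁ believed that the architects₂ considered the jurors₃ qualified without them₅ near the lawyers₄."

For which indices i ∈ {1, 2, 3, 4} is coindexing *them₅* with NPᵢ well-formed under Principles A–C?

*them* is a pronoun, so Principle B applies: it must be free in its binding domain.
Binding domain of *them₅*: the embedded TP, whose subject is the architects₂.
*the engineers₁* c-commands the pronoun but from outside its binding domain, and is not c-commanded by it → coindexation permitted.
*the architects₂* c-commands the pronoun within its binding domain → coindexation would violate Principle B.
*the jurors₃* and the pronoun do not c-command one another → neither Principle B nor Principle C is at stake; coindexation permitted.
*the lawyers₄* and the pronoun do not c-command one another → neither Principle B nor Principle C is at stake; coindexation permitted.

{1, 3, 4}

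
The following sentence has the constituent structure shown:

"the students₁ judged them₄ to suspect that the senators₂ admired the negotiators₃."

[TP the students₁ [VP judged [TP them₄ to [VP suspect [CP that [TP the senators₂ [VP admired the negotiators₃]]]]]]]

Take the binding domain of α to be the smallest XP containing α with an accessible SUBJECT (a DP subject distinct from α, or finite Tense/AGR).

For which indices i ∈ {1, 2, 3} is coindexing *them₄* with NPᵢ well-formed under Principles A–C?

none

*them* is a pronoun, so Principle B applies: it must be free in its binding domain.
Binding domain of *them₄*: the matrix TP, whose subject is the students₁.
*the students₁* c-commands the pronoun within its binding domain → coindexation would violate Principle B.
*the senators₂*: the pronoun c-commands this R-expression → coindexation would violate Principle C on *the senators₂*.
*the negotiators₃*: the pronoun c-commands this R-expression → coindexation would violate Principle C on *the negotiators₃*.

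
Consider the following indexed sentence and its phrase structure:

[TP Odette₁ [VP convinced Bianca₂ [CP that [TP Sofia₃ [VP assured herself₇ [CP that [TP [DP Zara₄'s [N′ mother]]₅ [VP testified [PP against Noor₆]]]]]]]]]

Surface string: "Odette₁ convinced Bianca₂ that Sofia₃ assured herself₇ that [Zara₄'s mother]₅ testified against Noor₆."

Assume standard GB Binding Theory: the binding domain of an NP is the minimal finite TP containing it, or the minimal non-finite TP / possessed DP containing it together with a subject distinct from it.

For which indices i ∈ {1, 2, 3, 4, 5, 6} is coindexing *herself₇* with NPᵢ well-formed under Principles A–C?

*herself* is an anaphor, so Principle A applies: it must be bound in its binding domain.
Binding domain of *herself₇*: the embedded TP, whose subject is Sofia₃.
*Odette₁* c-commands the anaphor but is outside its binding domain → cannot satisfy Principle A.
*Bianca₂* c-commands the anaphor but is outside its binding domain → cannot satisfy Principle A.
*Sofia₃* c-commands the anaphor within its binding domain → licit binder.
*Zara₄* does not c-command the anaphor → cannot bind it.
*[Zara₄'s mother]₅* does not c-command the anaphor → cannot bind it.
*Noor₆* does not c-command the anaphor → cannot bind it.

{3}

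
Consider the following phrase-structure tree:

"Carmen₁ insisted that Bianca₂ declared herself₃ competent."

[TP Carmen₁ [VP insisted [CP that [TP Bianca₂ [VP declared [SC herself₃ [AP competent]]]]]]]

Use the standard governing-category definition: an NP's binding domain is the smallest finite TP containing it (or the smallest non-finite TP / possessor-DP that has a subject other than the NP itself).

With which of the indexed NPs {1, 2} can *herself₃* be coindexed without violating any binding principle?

{2}

*herself* is an anaphor, so Principle A applies: it must be bound in its binding domain.
Binding domain of *herself₃*: the embedded TP, whose subject is Bianca₂.
*Carmen₁* c-commands the anaphor but is outside its binding domain → cannot satisfy Principle A.
*Bianca₂* c-commands the anaphor within its binding domain → licit binder.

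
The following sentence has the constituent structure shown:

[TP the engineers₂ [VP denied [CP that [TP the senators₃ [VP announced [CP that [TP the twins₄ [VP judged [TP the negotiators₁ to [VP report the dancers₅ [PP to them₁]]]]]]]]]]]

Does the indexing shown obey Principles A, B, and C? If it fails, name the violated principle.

The two coindexed NPs are *the negotiators₁* and *them₁*.
*them₁* is a pronoun. Its binding domain is the embedded TP, whose subject is the negotiators₁.
*the negotiators₁* c-commands it within that domain and carries the same index.
The pronoun is locally bound → Principle B violation.

Principle B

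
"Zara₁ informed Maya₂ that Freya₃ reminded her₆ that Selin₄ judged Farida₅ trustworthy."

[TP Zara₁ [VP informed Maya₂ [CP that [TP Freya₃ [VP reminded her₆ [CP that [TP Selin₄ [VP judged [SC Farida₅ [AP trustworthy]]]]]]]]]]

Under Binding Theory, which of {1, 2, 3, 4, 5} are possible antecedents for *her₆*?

*her* is a pronoun, so Principle B applies: it must be free in its binding domain.
Binding domain of *her₆*: the embedded TP, whose subject is Freya₃.
*Zara₁* c-commands the pronoun but from outside its binding domain, and is not c-commanded by it → coindexation permitted.
*Maya₂* c-commands the pronoun but from outside its binding domain, and is not c-commanded by it → coindexation permitted.
*Freya₃* c-commands the pronoun within its binding domain → coindexation would violate Principle B.
*Selin₄*: the pronoun c-commands this R-expression → coindexation would violate Principle C on *Selin₄*.
*Farida₅*: the pronoun c-commands this R-expression → coindexation would violate Principle C on *Farida₅*.

{1, 2}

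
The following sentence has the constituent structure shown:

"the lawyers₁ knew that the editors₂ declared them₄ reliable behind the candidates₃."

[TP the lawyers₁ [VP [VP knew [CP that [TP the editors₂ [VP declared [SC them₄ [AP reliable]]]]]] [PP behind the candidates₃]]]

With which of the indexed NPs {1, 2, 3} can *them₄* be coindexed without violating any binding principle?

*them* is a pronoun, so Principle B applies: it must be free in its binding domain.
Binding domain of *them₄*: the embedded TP, whose subject is the editors₂.
*the lawyers₁* c-commands the pronoun but from outside its binding domain, and is not c-commanded by it → coindexation permitted.
*the editors₂* c-commands the pronoun within its binding domain → coindexation would violate Principle B.
*the candidates₃* and the pronoun do not c-command one another → neither Principle B nor Principle C is at stake; coindexation permitted.

{1, 3}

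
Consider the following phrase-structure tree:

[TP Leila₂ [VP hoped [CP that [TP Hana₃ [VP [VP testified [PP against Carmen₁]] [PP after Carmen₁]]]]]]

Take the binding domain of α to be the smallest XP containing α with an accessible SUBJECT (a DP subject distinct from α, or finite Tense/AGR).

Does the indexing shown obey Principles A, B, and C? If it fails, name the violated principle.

grammatical

The two coindexed NPs are *Carmen₁* and *Carmen₁*.
*Carmen₁* is an R-expression; no coindexed NP c-commands it, so Principle C holds.
*Carmen₁* is an R-expression; *Carmen₁* does not c-command it, and no other NP shares its index, so Principle C is satisfied.
All principles are respected.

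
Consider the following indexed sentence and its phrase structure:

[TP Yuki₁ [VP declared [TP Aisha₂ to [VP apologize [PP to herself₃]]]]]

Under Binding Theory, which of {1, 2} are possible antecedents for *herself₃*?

*herself* is an anaphor, so Principle A applies: it must be bound in its binding domain.
Binding domain of *herself₃*: the embedded TP, whose subject is Aisha₂.
*Yuki₁* c-commands the anaphor but is outside its binding domain → cannot satisfy Principle A.
*Aisha₂* c-commands the anaphor within its binding domain → licit binder.

{2}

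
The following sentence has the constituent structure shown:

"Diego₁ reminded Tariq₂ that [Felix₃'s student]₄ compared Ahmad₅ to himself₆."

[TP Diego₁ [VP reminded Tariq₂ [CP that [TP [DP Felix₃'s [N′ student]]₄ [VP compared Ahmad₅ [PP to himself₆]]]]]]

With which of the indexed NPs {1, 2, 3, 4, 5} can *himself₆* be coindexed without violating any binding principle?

{4, 5}

*himself* is an anaphor, so Principle A applies: it must be bound in its binding domain.
Binding domain of *himself₆*: the embedded TP, whose subject is [Felix₃'s student]₄.
*Diego₁* c-commands the anaphor but is outside its binding domain → cannot satisfy Principle A.
*Tariq₂* c-commands the anaphor but is outside its binding domain → cannot satisfy Principle A.
*Felix₃* does not c-command the anaphor → cannot bind it.
*[Felix₃'s student]₄* c-commands the anaphor within its binding domain → licit binder.
*Ahmad₅* c-commands the anaphor within its binding domain → licit binder.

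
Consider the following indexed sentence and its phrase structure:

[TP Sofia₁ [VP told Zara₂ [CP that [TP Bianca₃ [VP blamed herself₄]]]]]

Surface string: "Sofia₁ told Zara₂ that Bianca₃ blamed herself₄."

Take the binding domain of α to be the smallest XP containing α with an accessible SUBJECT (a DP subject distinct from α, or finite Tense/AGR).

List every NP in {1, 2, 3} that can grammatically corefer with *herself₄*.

*herself* is an anaphor, so Principle A applies: it must be bound in its binding domain.
Binding domain of *herself₄*: the embedded TP, whose subject is Bianca₃.
*Sofia₁* c-commands the anaphor but is outside its binding domain → cannot satisfy Principle A.
*Zara₂* c-commands the anaphor but is outside its binding domain → cannot satisfy Principle A.
*Bianca₃* c-commands the anaphor within its binding domain → licit binder.

{3}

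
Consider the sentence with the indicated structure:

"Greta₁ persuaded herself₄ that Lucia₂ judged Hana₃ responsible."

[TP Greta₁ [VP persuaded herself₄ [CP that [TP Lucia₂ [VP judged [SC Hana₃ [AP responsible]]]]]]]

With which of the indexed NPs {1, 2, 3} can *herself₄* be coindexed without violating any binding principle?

{1}

*herself* is an anaphor, so Principle A applies: it must be bound in its binding domain.
Binding domain of *herself₄*: the matrix TP, whose subject is Greta₁.
*Greta₁* c-commands the anaphor within its binding domain → licit binder.
*Lucia₂* does not c-command the anaphor → cannot bind it.
*Hana₃* does not c-command the anaphor → cannot bind it.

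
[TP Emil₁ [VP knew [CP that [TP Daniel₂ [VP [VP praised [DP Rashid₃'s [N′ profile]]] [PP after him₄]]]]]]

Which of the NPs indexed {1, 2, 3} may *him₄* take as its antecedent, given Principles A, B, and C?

{1, 3}

*him* is a pronoun, so Principle B applies: it must be free in its binding domain.
Binding domain of *him₄*: the embedded TP, whose subject is Daniel₂.
*Emil₁* c-commands the pronoun but from outside its binding domain, and is not c-commanded by it → coindexation permitted.
*Daniel₂* c-commands the pronoun within its binding domain → coindexation would violate Principle B.
*Rashid₃* and the pronoun do not c-command one another → neither Principle B nor Principle C is at stake; coindexation permitted.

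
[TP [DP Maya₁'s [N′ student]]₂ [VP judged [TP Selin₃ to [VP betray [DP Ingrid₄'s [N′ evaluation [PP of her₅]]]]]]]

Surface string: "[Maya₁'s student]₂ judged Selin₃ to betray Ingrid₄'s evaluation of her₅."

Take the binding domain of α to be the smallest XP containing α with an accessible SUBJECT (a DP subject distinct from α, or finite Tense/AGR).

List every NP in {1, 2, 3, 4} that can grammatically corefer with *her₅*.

{1, 2, 3}

*her* is a pronoun, so Principle B applies: it must be free in its binding domain.
Binding domain of *her₅*: the possessed DP, whose subject is Ingrid₄.
*Maya₁* and the pronoun do not c-command one another → neither Principle B nor Principle C is at stake; coindexation permitted.
*[Maya₁'s student]₂* c-commands the pronoun but from outside its binding domain, and is not c-commanded by it → coindexation permitted.
*Selin₃* c-commands the pronoun but from outside its binding domain, and is not c-commanded by it → coindexation permitted.
*Ingrid₄* c-commands the pronoun within its binding domain → coindexation would violate Principle B.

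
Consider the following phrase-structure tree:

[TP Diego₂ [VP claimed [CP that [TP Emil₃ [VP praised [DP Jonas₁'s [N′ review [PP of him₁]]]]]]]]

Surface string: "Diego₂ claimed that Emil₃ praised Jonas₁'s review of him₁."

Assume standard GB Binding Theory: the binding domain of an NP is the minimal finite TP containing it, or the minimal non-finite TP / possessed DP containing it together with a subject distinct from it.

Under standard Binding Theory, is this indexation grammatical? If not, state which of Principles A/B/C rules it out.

Principle B

The two coindexed NPs are *Jonas₁* and *him₁*.
*him₁* is a pronoun. Its binding domain is the possessed DP, whose subject is Jonas₁.
*Jonas₁* c-commands it within that domain and carries the same index.
The pronoun is locally bound → Principle B violation.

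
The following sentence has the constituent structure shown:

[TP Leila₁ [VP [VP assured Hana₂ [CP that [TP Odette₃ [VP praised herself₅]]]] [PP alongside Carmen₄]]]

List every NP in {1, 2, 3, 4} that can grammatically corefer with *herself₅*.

{3}

*herself* is an anaphor, so Principle A applies: it must be bound in its binding domain.
Binding domain of *herself₅*: the embedded TP, whose subject is Odette₃.
*Leila₁* c-commands the anaphor but is outside its binding domain → cannot satisfy Principle A.
*Hana₂* c-commands the anaphor but is outside its binding domain → cannot satisfy Principle A.
*Odette₃* c-commands the anaphor within its binding domain → licit binder.
*Carmen₄* does not c-command the anaphor → cannot bind it.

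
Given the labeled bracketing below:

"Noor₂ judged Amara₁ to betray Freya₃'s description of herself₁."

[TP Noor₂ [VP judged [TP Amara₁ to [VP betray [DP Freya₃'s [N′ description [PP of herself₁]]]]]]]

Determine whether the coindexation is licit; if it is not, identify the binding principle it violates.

The two coindexed NPs are *Amara₁* and *herself₁*.
*herself₁* is an anaphor. Principle A requires it to be bound within its binding domain — the possessed DP, whose subject is Freya₃.
Within that domain it is c-commanded by *Freya₃*, which does not share its index.
*Amara₁* does c-command the anaphor, but from outside its binding domain.
The anaphor is unbound in its domain → Principle A violation.

Principle A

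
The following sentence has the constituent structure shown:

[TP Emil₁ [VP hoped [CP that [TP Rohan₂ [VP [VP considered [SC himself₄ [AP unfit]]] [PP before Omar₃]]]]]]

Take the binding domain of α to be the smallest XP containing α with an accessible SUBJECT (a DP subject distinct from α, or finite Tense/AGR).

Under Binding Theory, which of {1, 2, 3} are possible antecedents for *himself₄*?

{2}

*himself* is an anaphor, so Principle A applies: it must be bound in its binding domain.
Binding domain of *himself₄*: the embedded TP, whose subject is Rohan₂.
*Emil₁* c-commands the anaphor but is outside its binding domain → cannot satisfy Principle A.
*Rohan₂* c-commands the anaphor within its binding domain → licit binder.
*Omar₃* does not c-command the anaphor → cannot bind it.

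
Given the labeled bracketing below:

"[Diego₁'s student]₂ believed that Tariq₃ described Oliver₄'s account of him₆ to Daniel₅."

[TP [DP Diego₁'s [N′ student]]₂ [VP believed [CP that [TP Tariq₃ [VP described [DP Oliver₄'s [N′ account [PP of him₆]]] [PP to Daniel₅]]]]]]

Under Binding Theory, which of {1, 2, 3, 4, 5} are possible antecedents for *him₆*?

{1, 2, 3, 5}

*him* is a pronoun, so Principle B applies: it must be free in its binding domain.
Binding domain of *him₆*: the possessed DP, whose subject is Oliver₄.
*Diego₁* and the pronoun do not c-command one another → neither Principle B nor Principle C is at stake; coindexation permitted.
*[Diego₁'s student]₂* c-commands the pronoun but from outside its binding domain, and is not c-commanded by it → coindexation permitted.
*Tariq₃* c-commands the pronoun but from outside its binding domain, and is not c-commanded by it → coindexation permitted.
*Oliver₄* c-commands the pronoun within its binding domain → coindexation would violate Principle B.
*Daniel₅* and the pronoun do not c-command one another → neither Principle B nor Principle C is at stake; coindexation permitted.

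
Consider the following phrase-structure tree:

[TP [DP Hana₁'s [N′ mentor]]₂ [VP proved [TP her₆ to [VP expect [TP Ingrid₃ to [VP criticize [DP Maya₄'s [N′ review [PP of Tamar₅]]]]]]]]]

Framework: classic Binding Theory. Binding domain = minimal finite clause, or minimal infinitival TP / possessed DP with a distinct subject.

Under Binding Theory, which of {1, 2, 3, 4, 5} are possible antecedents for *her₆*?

{1}

*her* is a pronoun, so Principle B applies: it must be free in its binding domain.
Binding domain of *her₆*: the matrix TP, whose subject is [Hana₁'s mentor]₂.
*Hana₁* and the pronoun do not c-command one another → neither Principle B nor Principle C is at stake; coindexation permitted.
*[Hana₁'s mentor]₂* c-commands the pronoun within its binding domain → coindexation would violate Principle B.
*Ingrid₃*: the pronoun c-commands this R-expression → coindexation would violate Principle C on *Ingrid₃*.
*Maya₄*: the pronoun c-commands this R-expression → coindexation would violate Principle C on *Maya₄*.
*Tamar₅*: the pronoun c-commands this R-expression → coindexation would violate Principle C on *Tamar₅*.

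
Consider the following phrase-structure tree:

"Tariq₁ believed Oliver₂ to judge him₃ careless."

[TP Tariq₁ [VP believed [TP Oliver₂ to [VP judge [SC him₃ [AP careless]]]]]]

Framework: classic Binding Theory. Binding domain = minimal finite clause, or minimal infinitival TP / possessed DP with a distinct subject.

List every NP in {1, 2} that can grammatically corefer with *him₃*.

*him* is a pronoun, so Principle B applies: it must be free in its binding domain.
Binding domain of *him₃*: the embedded TP, whose subject is Oliver₂.
*Tariq₁* c-commands the pronoun but from outside its binding domain, and is not c-commanded by it → coindexation permitted.
*Oliver₂* c-commands the pronoun within its binding domain → coindexation would violate Principle B.

{1}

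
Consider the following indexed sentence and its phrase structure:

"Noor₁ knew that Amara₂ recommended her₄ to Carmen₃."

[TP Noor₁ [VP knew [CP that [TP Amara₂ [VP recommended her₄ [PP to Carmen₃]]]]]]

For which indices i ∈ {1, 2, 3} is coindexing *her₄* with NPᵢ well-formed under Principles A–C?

{1}

*her* is a pronoun, so Principle B applies: it must be free in its binding domain.
Binding domain of *her₄*: the embedded TP, whose subject is Amara₂.
*Noor₁* c-commands the pronoun but from outside its binding domain, and is not c-commanded by it → coindexation permitted.
*Amara₂* c-commands the pronoun within its binding domain → coindexation would violate Principle B.
*Carmen₃*: the pronoun c-commands this R-expression → coindexation would violate Principle C on *Carmen₃*.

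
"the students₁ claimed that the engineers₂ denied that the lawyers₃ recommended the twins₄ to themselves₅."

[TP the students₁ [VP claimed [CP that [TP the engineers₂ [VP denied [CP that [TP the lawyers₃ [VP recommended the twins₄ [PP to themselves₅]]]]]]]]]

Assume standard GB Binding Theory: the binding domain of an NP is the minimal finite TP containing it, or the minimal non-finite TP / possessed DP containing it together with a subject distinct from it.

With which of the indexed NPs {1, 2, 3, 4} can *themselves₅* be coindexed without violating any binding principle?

{3, 4}

*themselves* is an anaphor, so Principle A applies: it must be bound in its binding domain.
Binding domain of *themselves₅*: the embedded TP, whose subject is the lawyers₃.
*the students₁* c-commands the anaphor but is outside its binding domain → cannot satisfy Principle A.
*the engineers₂* c-commands the anaphor but is outside its binding domain → cannot satisfy Principle A.
*the lawyers₃* c-commands the anaphor within its binding domain → licit binder.
*the twins₄* c-commands the anaphor within its binding domain → licit binder.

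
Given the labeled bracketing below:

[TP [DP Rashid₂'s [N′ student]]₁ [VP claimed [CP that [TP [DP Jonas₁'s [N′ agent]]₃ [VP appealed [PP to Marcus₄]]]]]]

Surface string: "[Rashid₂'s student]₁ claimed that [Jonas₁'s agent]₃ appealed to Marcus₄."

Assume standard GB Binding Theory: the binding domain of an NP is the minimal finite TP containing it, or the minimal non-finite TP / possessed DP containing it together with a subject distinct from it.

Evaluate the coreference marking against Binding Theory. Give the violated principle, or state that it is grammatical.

The two coindexed NPs are *[Rashid₂'s student]₁* and *Jonas₁*.
*Jonas₁* is an R-expression. Principle C requires it to be free everywhere.
*[Rashid₂'s student]₁* c-commands it and carries the same index.
The R-expression is bound → Principle C violation.

Principle C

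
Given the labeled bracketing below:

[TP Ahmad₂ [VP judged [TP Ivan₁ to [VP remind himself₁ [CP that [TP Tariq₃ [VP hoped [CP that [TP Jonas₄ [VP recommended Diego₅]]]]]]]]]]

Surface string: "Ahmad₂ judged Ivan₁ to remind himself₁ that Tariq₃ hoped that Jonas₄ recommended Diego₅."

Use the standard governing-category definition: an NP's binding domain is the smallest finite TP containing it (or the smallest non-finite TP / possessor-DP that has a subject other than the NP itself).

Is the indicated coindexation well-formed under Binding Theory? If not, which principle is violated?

The two coindexed NPs are *Ivan₁* and *himself₁*.
*himself₁* is an anaphor; its binding domain is the embedded TP, whose subject is Ivan₁. *Ivan₁* c-commands it within that domain and shares its index, so Principle A is satisfied.
*Ivan₁* is an R-expression; *himself₁* does not c-command it, and no other NP shares its index, so Principle C is satisfied.
All principles are respected.

grammatical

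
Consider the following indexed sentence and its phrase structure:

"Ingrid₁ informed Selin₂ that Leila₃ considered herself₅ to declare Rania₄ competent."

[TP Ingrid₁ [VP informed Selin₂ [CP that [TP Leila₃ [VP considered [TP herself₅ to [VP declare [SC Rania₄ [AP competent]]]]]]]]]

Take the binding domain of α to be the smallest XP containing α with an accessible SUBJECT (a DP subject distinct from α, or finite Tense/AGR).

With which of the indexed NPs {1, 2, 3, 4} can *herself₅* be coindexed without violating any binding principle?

*herself* is an anaphor, so Principle A applies: it must be bound in its binding domain.
Binding domain of *herself₅*: the embedded TP, whose subject is Leila₃.
*Ingrid₁* c-commands the anaphor but is outside its binding domain → cannot satisfy Principle A.
*Selin₂* c-commands the anaphor but is outside its binding domain → cannot satisfy Principle A.
*Leila₃* c-commands the anaphor within its binding domain → licit binder.
*Rania₄* does not c-command the anaphor → cannot bind it.

{3}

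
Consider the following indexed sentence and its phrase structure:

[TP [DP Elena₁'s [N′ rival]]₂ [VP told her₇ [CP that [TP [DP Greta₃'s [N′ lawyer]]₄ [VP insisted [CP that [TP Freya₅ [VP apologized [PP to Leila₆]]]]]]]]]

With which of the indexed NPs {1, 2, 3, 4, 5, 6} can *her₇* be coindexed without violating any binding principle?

{1}

*her* is a pronoun, so Principle B applies: it must be free in its binding domain.
Binding domain of *her₇*: the matrix TP, whose subject is [Elena₁'s rival]₂.
*Elena₁* and the pronoun do not c-command one another → neither Principle B nor Principle C is at stake; coindexation permitted.
*[Elena₁'s rival]₂* c-commands the pronoun within its binding domain → coindexation would violate Principle B.
*Greta₃*: the pronoun c-commands this R-expression → coindexation would violate Principle C on *Greta₃*.
*[Greta₃'s lawyer]₄*: the pronoun c-commands this R-expression → coindexation would violate Principle C on *[Greta₃'s lawyer]₄*.
*Freya₅*: the pronoun c-commands this R-expression → coindexation would violate Principle C on *Freya₅*.
*Leila₆*: the pronoun c-commands this R-expression → coindexation would violate Principle C on *Leila₆*.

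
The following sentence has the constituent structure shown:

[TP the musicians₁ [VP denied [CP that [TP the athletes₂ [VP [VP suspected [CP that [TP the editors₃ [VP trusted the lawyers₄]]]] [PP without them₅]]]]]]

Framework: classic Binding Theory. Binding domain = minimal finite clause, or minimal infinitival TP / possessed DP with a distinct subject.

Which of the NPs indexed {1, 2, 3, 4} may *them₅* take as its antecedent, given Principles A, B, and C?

*them* is a pronoun, so Principle B applies: it must be free in its binding domain.
Binding domain of *them₅*: the embedded TP, whose subject is the athletes₂.
*the musicians₁* c-commands the pronoun but from outside its binding domain, and is not c-commanded by it → coindexation permitted.
*the athletes₂* c-commands the pronoun within its binding domain → coindexation would violate Principle B.
*the editors₃* and the pronoun do not c-command one another → neither Principle B nor Principle C is at stake; coindexation permitted.
*the lawyers₄* and the pronoun do not c-command one another → neither Principle B nor Principle C is at stake; coindexation permitted.

{1, 3, 4}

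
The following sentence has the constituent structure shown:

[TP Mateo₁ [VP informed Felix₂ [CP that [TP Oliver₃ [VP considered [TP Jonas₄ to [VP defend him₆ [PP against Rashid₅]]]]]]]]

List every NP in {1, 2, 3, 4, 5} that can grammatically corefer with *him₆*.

*him* is a pronoun, so Principle B applies: it must be free in its binding domain.
Binding domain of *him₆*: the embedded TP, whose subject is Jonas₄.
*Mateo₁* c-commands the pronoun but from outside its binding domain, and is not c-commanded by it → coindexation permitted.
*Felix₂* c-commands the pronoun but from outside its binding domain, and is not c-commanded by it → coindexation permitted.
*Oliver₃* c-commands the pronoun but from outside its binding domain, and is not c-commanded by it → coindexation permitted.
*Jonas₄* c-commands the pronoun within its binding domain → coindexation would violate Principle B.
*Rashid₅*: the pronoun c-commands this R-expression → coindexation would violate Principle C on *Rashid₅*.

{1, 2, 3}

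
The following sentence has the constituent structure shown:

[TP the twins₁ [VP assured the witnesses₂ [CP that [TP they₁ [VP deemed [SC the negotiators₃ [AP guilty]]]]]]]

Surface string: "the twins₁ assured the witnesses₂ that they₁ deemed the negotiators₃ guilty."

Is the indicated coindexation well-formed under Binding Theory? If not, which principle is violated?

grammatical

The two coindexed NPs are *the twins₁* and *they₁*.
*they₁* is a pronoun; nothing c-commands it within its binding domain (the embedded TP.), so Principle B holds trivially.
*the twins₁* is an R-expression; *they₁* does not c-command it, and no other NP shares its index, so Principle C is satisfied.
All principles are respected.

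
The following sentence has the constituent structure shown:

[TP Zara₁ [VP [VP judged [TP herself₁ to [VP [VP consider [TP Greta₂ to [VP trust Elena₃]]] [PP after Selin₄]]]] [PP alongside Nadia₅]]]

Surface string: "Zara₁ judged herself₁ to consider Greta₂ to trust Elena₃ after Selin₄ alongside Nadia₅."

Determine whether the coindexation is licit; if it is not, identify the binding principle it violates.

The two coindexed NPs are *Zara₁* and *herself₁*.
*herself₁* is an anaphor; its binding domain is the matrix TP, whose subject is Zara₁. *Zara₁* c-commands it within that domain and shares its index, so Principle A is satisfied.
*Zara₁* is an R-expression; *herself₁* does not c-command it, and no other NP shares its index, so Principle C is satisfied.
All principles are respected.

grammatical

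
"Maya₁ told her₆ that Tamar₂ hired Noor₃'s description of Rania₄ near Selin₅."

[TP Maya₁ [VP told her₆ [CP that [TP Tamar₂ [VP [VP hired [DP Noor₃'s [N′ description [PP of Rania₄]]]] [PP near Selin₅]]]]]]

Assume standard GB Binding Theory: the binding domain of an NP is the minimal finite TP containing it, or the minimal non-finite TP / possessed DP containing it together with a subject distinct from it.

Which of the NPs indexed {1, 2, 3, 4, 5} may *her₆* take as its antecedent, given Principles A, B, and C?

none

*her* is a pronoun, so Principle B applies: it must be free in its binding domain.
Binding domain of *her₆*: the matrix TP, whose subject is Maya₁.
*Maya₁* c-commands the pronoun within its binding domain → coindexation would violate Principle B.
*Tamar₂*: the pronoun c-commands this R-expression → coindexation would violate Principle C on *Tamar₂*.
*Noor₃*: the pronoun c-commands this R-expression → coindexation would violate Principle C on *Noor₃*.
*Rania₄*: the pronoun c-commands this R-expression → coindexation would violate Principle C on *Rania₄*.
*Selin₅*: the pronoun c-commands this R-expression → coindexation would violate Principle C on *Selin₅*.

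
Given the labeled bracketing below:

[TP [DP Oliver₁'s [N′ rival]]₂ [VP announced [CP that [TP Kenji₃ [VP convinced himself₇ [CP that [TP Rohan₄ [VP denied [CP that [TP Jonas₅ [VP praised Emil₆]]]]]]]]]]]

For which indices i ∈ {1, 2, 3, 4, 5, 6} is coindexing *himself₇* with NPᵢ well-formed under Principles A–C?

{3}

*himself* is an anaphor, so Principle A applies: it must be bound in its binding domain.
Binding domain of *himself₇*: the embedded TP, whose subject is Kenji₃.
*Oliver₁* does not c-command the anaphor → cannot bind it.
*[Oliver₁'s rival]₂* c-commands the anaphor but is outside its binding domain → cannot satisfy Principle A.
*Kenji₃* c-commands the anaphor within its binding domain → licit binder.
*Rohan₄* does not c-command the anaphor → cannot bind it.
*Jonas₅* does not c-command the anaphor → cannot bind it.
*Emil₆* does not c-command the anaphor → cannot bind it.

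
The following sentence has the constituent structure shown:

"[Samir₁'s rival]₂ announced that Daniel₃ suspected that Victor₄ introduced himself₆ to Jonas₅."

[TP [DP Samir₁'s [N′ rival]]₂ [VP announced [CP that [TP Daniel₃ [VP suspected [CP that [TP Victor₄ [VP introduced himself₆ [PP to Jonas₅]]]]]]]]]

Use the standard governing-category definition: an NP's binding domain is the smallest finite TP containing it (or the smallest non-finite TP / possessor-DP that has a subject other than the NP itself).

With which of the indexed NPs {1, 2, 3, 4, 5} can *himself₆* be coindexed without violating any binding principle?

*himself* is an anaphor, so Principle A applies: it must be bound in its binding domain.
Binding domain of *himself₆*: the embedded TP, whose subject is Victor₄.
*Samir₁* does not c-command the anaphor → cannot bind it.
*[Samir₁'s rival]₂* c-commands the anaphor but is outside its binding domain → cannot satisfy Principle A.
*Daniel₃* c-commands the anaphor but is outside its binding domain → cannot satisfy Principle A.
*Victor₄* c-commands the anaphor within its binding domain → licit binder.
*Jonas₅* does not c-command the anaphor → cannot bind it.

{4}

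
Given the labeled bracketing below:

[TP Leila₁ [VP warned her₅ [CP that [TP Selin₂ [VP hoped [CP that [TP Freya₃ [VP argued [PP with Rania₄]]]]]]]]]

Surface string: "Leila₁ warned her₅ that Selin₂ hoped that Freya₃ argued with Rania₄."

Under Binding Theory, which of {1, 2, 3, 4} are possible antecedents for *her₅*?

none

*her* is a pronoun, so Principle B applies: it must be free in its binding domain.
Binding domain of *her₅*: the matrix TP, whose subject is Leila₁.
*Leila₁* c-commands the pronoun within its binding domain → coindexation would violate Principle B.
*Selin₂*: the pronoun c-commands this R-expression → coindexation would violate Principle C on *Selin₂*.
*Freya₃*: the pronoun c-commands this R-expression → coindexation would violate Principle C on *Freya₃*.
*Rania₄*: the pronoun c-commands this R-expression → coindexation would violate Principle C on *Rania₄*.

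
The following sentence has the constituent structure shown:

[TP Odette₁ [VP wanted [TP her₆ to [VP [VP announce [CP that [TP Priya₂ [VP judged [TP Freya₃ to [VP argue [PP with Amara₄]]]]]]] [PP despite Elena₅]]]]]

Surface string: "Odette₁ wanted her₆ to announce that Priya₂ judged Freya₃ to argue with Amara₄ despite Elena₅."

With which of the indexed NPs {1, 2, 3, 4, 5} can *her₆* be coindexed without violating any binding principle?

*her* is a pronoun, so Principle B applies: it must be free in its binding domain.
Binding domain of *her₆*: the matrix TP, whose subject is Odette₁.
*Odette₁* c-commands the pronoun within its binding domain → coindexation would violate Principle B.
*Priya₂*: the pronoun c-commands this R-expression → coindexation would violate Principle C on *Priya₂*.
*Freya₃*: the pronoun c-commands this R-expression → coindexation would violate Principle C on *Freya₃*.
*Amara₄*: the pronoun c-commands this R-expression → coindexation would violate Principle C on *Amara₄*.
*Elena₅*: the pronoun c-commands this R-expression → coindexation would violate Principle C on *Elena₅*.

none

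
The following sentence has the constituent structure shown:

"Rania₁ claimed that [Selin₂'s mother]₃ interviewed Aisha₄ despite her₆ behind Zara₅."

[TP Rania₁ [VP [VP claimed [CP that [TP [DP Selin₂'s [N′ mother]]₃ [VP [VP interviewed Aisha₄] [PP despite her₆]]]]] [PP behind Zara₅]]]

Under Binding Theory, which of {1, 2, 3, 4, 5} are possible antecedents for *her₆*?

*her* is a pronoun, so Principle B applies: it must be free in its binding domain.
Binding domain of *her₆*: the embedded TP, whose subject is [Selin₂'s mother]₃.
*Rania₁* c-commands the pronoun but from outside its binding domain, and is not c-commanded by it → coindexation permitted.
*Selin₂* and the pronoun do not c-command one another → neither Principle B nor Principle C is at stake; coindexation permitted.
*[Selin₂'s mother]₃* c-commands the pronoun within its binding domain → coindexation would violate Principle B.
*Aisha₄* and the pronoun do not c-command one another → neither Principle B nor Principle C is at stake; coindexation permitted.
*Zara₅* and the pronoun do not c-command one another → neither Principle B nor Principle C is at stake; coindexation permitted.

{1, 2, 4, 5}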